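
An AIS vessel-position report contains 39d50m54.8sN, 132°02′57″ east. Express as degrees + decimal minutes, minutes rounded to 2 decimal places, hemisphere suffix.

39° 50.91′ N, 132° 2.95′ E

Latitude: seconds/60 = 0.91333; minutes = 50 + 0.91333 = 50.9133
Lon: 2 + 57/60 = 2.9500′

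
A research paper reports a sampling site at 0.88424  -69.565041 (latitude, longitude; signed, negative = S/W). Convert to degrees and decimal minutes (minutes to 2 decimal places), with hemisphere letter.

φ: 0° + 0.884240 × 60 = 0° 53.0544′
Longitude is negative → W; |value| = 69.565041
λ: 69° + 0.565041 × 60 = 69° 33.9025′

0° 53.05′ N, 69° 33.90′ W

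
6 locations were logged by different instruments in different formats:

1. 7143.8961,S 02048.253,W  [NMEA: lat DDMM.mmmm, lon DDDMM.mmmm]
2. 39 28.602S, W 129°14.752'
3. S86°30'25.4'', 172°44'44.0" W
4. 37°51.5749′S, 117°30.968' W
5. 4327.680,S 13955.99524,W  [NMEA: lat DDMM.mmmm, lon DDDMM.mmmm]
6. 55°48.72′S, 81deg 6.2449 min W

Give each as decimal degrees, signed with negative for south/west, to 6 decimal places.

Point 1:
  Lat: split at 2 digits → 71° and 43.8961′; 71 + 43.8961/60 = 71.7316017
  S → negative
  Longitude: degrees = first 3 digits = 20, minutes = 48.253; 20 + 48.253/60 = 20.8042167
  W → negative
Point 2:
  Lat: 39 + 28.602/60 = 39.4767000
  S → negative
  Longitude: 129 + 14.752/60 = 129.2458667
  hemisphere W, so the sign is −
Point 3:
  φ: 86° + 30/60 + 25.4/3600 = 86 + 0.500000 + 0.007056 = 86.5070556
  S → negative
  λ: 44′ + 44″ = 44.73333′; 172 + 44.73333/60 = 172.7455556
  hemisphere W, so the sign is −
Point 4:
  Lat: 51.5749′ = 0.859582°; total 37.8595817
  hemisphere S, so the sign is −
  λ: 30.968′ = 0.516133°; total 117.5161333
  W ⇒ negate
Point 5:
  Lat: split at 2 digits → 43° and 27.68′; 43 + 27.68/60 = 43.4613333
  S ⇒ negate
  Lon: split at 3 digits → 139° and 55.99524′; 139 + 55.99524/60 = 139.9332540
  hemisphere W, so the sign is −
Point 6:
  Latitude: 48.72′ = 0.812000°; total 55.8120000
  S ⇒ negate
  Lon: 6.2449′ = 0.104082°; total 81.1040817
  W ⇒ negate

1. -71.731602, -20.804217
2. -39.476700, -129.245867
3. -86.507056, -172.745556
4. -37.859582, -117.516133
5. -43.461333, -139.933254
6. -55.812000, -81.104082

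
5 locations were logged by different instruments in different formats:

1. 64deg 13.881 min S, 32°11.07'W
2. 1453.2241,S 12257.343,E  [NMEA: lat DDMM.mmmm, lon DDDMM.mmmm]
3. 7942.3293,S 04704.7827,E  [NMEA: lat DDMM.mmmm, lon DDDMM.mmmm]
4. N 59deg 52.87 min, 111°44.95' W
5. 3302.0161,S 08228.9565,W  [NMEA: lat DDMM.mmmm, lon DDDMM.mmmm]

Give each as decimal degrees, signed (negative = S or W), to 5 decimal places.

Point 1:
  φ: 64 + 13.881/60 = 64.231350
  hemisphere S, so the sign is −
  λ: 11.07′ = 0.184500°; total 32.184500
  hemisphere W, so the sign is −
Point 2:
  Lat: split at 2 digits → 14° and 53.2241′; 14 + 53.2241/60 = 14.887068
  S ⇒ negate
  λ: degrees = first 3 digits = 122, minutes = 57.343; 122 + 57.343/60 = 122.955717
  E → positive
Point 3:
  Lat: degrees = first 2 digits = 79, minutes = 42.3293; 79 + 42.3293/60 = 79.705488
  hemisphere S, so the sign is −
  λ: split at 3 digits → 047° and 4.7827′; 47 + 4.7827/60 = 47.079712
  E → positive
Point 4:
  Latitude: 59 + 52.87/60 = 59.881167
  N ⇒ keep positive
  λ: 111 + 44.95/60 = 111.749167
  W ⇒ negate
Point 5:
  Latitude: degrees = first 2 digits = 33, minutes = 2.0161; 33 + 2.0161/60 = 33.033602
  S → negative
  Longitude: degrees = first 3 digits = 82, minutes = 28.9565; 82 + 28.9565/60 = 82.482608
  W → negative

1. -64.23135, -32.18450
2. -14.88707, 122.95572
3. -79.70549, 47.07971
4. 59.88117, -111.74917
5. -33.03360, -82.48261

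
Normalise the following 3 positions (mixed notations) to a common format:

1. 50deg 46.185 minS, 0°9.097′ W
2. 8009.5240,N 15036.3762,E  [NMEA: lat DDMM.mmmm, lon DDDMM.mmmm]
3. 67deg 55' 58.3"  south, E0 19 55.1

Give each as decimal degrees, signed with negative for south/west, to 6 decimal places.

Point 1:
  φ: 46.185′ = 0.769750°; total 50.7697500
  S → negative
  λ: 9.097′ = 0.151617°; total 0.1516167
  W ⇒ negate
Point 2:
  Latitude: split at 2 digits → 80° and 9.524′; 80 + 9.524/60 = 80.1587333
  N ⇒ keep positive
  Lon: split at 3 digits → 150° and 36.3762′; 150 + 36.3762/60 = 150.6062700
  E → positive
Point 3:
  Latitude: 67 + 55/60 + 58.3/3600 = 67.9328611
  S → negative
  Lon: 0 + 19/60 + 55.1/3600 = 0.3319722
  E → positive

1. -50.769750, -0.151617
2. 80.158733, 150.606270
3. -67.932861, 0.331972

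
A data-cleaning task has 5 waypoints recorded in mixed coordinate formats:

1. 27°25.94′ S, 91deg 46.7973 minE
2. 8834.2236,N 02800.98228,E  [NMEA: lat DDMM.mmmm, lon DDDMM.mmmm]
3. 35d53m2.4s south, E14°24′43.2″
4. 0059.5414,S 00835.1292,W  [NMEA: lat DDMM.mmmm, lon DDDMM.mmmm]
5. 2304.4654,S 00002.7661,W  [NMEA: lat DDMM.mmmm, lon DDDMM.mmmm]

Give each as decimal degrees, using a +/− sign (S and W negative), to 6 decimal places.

1. -27.432333, 91.779955
2. 88.570393, 28.016371
3. -35.884000, 14.412000
4. -0.992357, -8.585487
5. -23.074423, -0.046102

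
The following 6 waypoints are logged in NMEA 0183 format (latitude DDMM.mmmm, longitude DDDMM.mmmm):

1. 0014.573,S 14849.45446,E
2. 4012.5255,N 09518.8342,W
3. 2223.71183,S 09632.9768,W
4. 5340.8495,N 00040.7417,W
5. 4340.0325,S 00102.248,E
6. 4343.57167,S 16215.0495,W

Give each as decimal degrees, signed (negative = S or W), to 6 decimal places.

Point 1:
  φ: degrees = first 2 digits = 0, minutes = 14.573; 0 + 14.573/60 = 0.2428833
  S ⇒ negate
  Longitude: degrees = first 3 digits = 148, minutes = 49.45446; 148 + 49.45446/60 = 148.8242410
  E ⇒ keep positive
Point 2:
  Lat: degrees = first 2 digits = 40, minutes = 12.5255; 40 + 12.5255/60 = 40.2087583
  N ⇒ keep positive
  Lon: degrees = first 3 digits = 95, minutes = 18.8342; 95 + 18.8342/60 = 95.3139033
  hemisphere W, so the sign is −
Point 3:
  Latitude: split at 2 digits → 22° and 23.71183′; 22 + 23.71183/60 = 22.3951972
  S → negative
  Longitude: degrees = first 3 digits = 96, minutes = 32.9768; 96 + 32.9768/60 = 96.5496133
  W ⇒ negate
Point 4:
  φ: degrees = first 2 digits = 53, minutes = 40.8495; 53 + 40.8495/60 = 53.6808250
  N ⇒ keep positive
  Lon: split at 3 digits → 000° and 40.7417′; 0 + 40.7417/60 = 0.6790283
  W ⇒ negate
Point 5:
  Lat: split at 2 digits → 43° and 40.0325′; 43 + 40.0325/60 = 43.6672083
  S ⇒ negate
  Lon: degrees = first 3 digits = 1, minutes = 2.248; 1 + 2.248/60 = 1.0374667
  E ⇒ keep positive
Point 6:
  Lat: split at 2 digits → 43° and 43.57167′; 43 + 43.57167/60 = 43.7261945
  S → negative
  Lon: split at 3 digits → 162° and 15.0495′; 162 + 15.0495/60 = 162.2508250
  hemisphere W, so the sign is −

1. -0.242883, 148.824241
2. 40.208758, -95.313903
3. -22.395197, -96.549613
4. 53.680825, -0.679028
5. -43.667208, 1.037467
6. -43.726195, -162.250825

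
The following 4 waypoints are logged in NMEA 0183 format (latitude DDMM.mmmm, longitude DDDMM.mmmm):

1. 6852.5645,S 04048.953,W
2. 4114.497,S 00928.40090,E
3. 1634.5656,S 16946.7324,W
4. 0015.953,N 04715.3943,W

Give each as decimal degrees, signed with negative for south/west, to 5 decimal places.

1. -68.87608, -40.81588
2. -41.24162, 9.47335
3. -16.57609, -169.77887
4. 0.26588, -47.25657

Point 1:
  φ: split at 2 digits → 68° and 52.5645′; 68 + 52.5645/60 = 68.876075
  S ⇒ negate
  Lon: split at 3 digits → 040° and 48.953′; 40 + 48.953/60 = 40.815883
  hemisphere W, so the sign is −
Point 2:
  Latitude: degrees = first 2 digits = 41, minutes = 14.497; 41 + 14.497/60 = 41.241617
  S → negative
  Longitude: split at 3 digits → 009° and 28.4009′; 9 + 28.4009/60 = 9.473348
  E → positive
Point 3:
  Latitude: split at 2 digits → 16° and 34.5656′; 16 + 34.5656/60 = 16.576093
  S → negative
  Longitude: degrees = first 3 digits = 169, minutes = 46.7324; 169 + 46.7324/60 = 169.778873
  W ⇒ negate
Point 4:
  Lat: degrees = first 2 digits = 0, minutes = 15.953; 0 + 15.953/60 = 0.265883
  N → positive
  Lon: degrees = first 3 digits = 47, minutes = 15.3943; 47 + 15.3943/60 = 47.256572
  W ⇒ negate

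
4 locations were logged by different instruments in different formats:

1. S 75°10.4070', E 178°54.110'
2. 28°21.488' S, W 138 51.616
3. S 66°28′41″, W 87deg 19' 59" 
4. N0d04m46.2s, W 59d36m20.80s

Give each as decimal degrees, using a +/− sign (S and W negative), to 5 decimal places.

Point 1:
  Latitude: 10.407′ = 0.173450°; total 75.173450
  S ⇒ negate
  Longitude: 54.11′ = 0.901833°; total 178.901833
  E → positive
Point 2:
  Lat: 28 + 21.488/60 = 28.358133
  S ⇒ negate
  Longitude: 51.616′ = 0.860267°; total 138.860267
  W → negative
Point 3:
  Latitude: 66° + 28/60 + 41/3600 = 66 + 0.466667 + 0.011389 = 66.478056
  S → negative
  Lon: 87 + 19/60 + 59/3600 = 87.333056
  W → negative
Point 4:
  φ: 4′ + 46.2″ = 4.77000′; 0 + 4.77000/60 = 0.079500
  N → positive
  λ: 36′ + 20.8″ = 36.34667′; 59 + 36.34667/60 = 59.605778
  W ⇒ negate

1. -75.17345, 178.90183
2. -28.35813, -138.86027
3. -66.47806, -87.33306
4. 0.07950, -59.60578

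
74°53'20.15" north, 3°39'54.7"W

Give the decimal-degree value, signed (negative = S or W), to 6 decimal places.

Lat: 74° + 53/60 + 20.15/3600 = 74 + 0.883333 + 0.005597 = 74.8889306
N → positive
Lon: 39′ + 54.7″ = 39.91167′; 3 + 39.91167/60 = 3.6651944
hemisphere W, so the sign is −

74.888931, -3.665194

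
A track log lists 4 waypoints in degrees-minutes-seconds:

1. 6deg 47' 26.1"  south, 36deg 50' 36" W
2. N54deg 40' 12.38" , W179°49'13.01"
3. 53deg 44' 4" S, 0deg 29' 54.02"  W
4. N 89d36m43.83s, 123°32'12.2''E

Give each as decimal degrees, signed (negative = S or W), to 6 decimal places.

1. -6.790583, -36.843333
2. 54.670106, -179.820281
3. -53.734444, -0.498339
4. 89.612175, 123.536722

Point 1:
  φ: 47′ + 26.1″ = 47.43500′; 6 + 47.43500/60 = 6.7905833
  S → negative
  λ: 36° + 50/60 + 36/3600 = 36 + 0.833333 + 0.010000 = 36.8433333
  W ⇒ negate
Point 2:
  Latitude: 40′ + 12.38″ = 40.20633′; 54 + 40.20633/60 = 54.6701056
  N → positive
  λ: 179° + 49/60 + 13.01/3600 = 179 + 0.816667 + 0.003614 = 179.8202806
  W → negative
Point 3:
  Lat: 53° + 44/60 + 4/3600 = 53 + 0.733333 + 0.001111 = 53.7344444
  S → negative
  Lon: 29′ + 54.02″ = 29.90033′; 0 + 29.90033/60 = 0.4983389
  hemisphere W, so the sign is −
Point 4:
  Latitude: 36′ + 43.83″ = 36.73050′; 89 + 36.73050/60 = 89.6121750
  N ⇒ keep positive
  λ: 123° + 32/60 + 12.2/3600 = 123 + 0.533333 + 0.003389 = 123.5367222
  E → positive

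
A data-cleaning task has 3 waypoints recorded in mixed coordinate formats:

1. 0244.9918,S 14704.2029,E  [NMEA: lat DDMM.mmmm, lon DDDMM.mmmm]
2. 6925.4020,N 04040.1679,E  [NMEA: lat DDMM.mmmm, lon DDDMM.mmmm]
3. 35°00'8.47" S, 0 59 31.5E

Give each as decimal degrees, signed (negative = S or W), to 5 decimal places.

1. -2.74986, 147.07005
2. 69.42337, 40.66947
3. -35.00235, 0.99208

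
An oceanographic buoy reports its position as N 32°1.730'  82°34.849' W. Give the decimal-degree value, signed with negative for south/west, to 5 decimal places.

φ: 1.73′ = 0.028833°; total 32.028833
N ⇒ keep positive
Longitude: 82 + 34.849/60 = 82.580817
hemisphere W, so the sign is −

32.02883, -82.58082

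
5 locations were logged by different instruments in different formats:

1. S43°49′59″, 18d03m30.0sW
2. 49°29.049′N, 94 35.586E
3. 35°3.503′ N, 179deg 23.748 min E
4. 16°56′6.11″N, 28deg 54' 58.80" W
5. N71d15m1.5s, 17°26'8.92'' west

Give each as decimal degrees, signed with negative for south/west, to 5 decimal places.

1. -43.83306, -18.05833
2. 49.48415, 94.59310
3. 35.05838, 179.39580
4. 16.93503, -28.91633
5. 71.25042, -17.43581

Point 1:
  φ: 43° + 49/60 + 59/3600 = 43 + 0.816667 + 0.016389 = 43.833056
  hemisphere S, so the sign is −
  Longitude: 18 + 3/60 + 30/3600 = 18.058333
  W → negative
Point 2:
  φ: 29.049′ = 0.484150°; total 49.484150
  N → positive
  Lon: 94 + 35.586/60 = 94.593100
  E → positive
Point 3:
  Lat: 35 + 3.503/60 = 35.058383
  N → positive
  λ: 23.748′ = 0.395800°; total 179.395800
  E → positive
Point 4:
  Lat: 16° + 56/60 + 6.11/3600 = 16 + 0.933333 + 0.001697 = 16.935031
  N ⇒ keep positive
  Lon: 54′ + 58.8″ = 54.98000′; 28 + 54.98000/60 = 28.916333
  W ⇒ negate
Point 5:
  φ: 71 + 15/60 + 1.5/3600 = 71.250417
  N → positive
  Lon: 26′ + 8.92″ = 26.14867′; 17 + 26.14867/60 = 17.435811
  W → negative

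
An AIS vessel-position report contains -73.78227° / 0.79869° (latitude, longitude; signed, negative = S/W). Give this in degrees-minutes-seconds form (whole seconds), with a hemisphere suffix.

73°46′56″ S, 0°47′55″ E

Latitude is negative → S; |value| = 73.782270
Lat: 0.782270 × 60 = 46.93620′ → 46′, remainder × 60 = 56.17″
λ: whole degrees 0; 47.92140′ → 47′ and 55.28″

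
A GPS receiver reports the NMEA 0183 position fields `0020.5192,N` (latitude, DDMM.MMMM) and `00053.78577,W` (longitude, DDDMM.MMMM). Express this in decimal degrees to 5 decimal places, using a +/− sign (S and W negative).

0.34199, -0.89643

φ: degrees = first 2 digits = 0, minutes = 20.5192; 0 + 20.5192/60 = 0.341987
N ⇒ keep positive
λ: split at 3 digits → 000° and 53.78577′; 0 + 53.78577/60 = 0.896430
W ⇒ negate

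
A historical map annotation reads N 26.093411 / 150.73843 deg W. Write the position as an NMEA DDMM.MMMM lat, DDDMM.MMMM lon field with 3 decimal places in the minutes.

2605.605,N / 15044.306,W

Latitude: fractional part 0.093411 → 5.60466 minutes
Longitude: 150° + 0.738430 × 60 = 150° 44.30580′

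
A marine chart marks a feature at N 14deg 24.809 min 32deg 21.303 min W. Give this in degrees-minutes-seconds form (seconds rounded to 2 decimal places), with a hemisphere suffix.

14°24′48.54″ N, 32°21′18.18″ W

Latitude: 24.80900′ → 24′ and 0.80900 × 60 = 48.5400″
Lon: fractional minutes 0.30300 × 60 = 18.1800″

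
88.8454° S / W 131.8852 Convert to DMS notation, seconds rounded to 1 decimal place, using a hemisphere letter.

φ: 0.845400 × 60 = 50.72400′ → 50′, remainder × 60 = 43.440″
Longitude: whole degrees 131; 53.11200′ → 53′ and 6.720″

88°50′43.4″ S, 131°53′6.7″ W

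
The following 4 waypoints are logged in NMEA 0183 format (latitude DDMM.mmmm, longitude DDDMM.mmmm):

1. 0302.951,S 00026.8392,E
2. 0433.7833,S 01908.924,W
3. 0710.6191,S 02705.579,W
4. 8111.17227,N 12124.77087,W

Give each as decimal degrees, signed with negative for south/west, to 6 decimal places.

1. -3.049183, 0.447320
2. -4.563055, -19.148733
3. -7.176985, -27.092983
4. 81.186205, -121.412848

Point 1:
  φ: split at 2 digits → 03° and 2.951′; 3 + 2.951/60 = 3.0491833
  S ⇒ negate
  λ: split at 3 digits → 000° and 26.8392′; 0 + 26.8392/60 = 0.4473200
  E → positive
Point 2:
  φ: split at 2 digits → 04° and 33.7833′; 4 + 33.7833/60 = 4.5630550
  hemisphere S, so the sign is −
  Lon: split at 3 digits → 019° and 8.924′; 19 + 8.924/60 = 19.1487333
  W ⇒ negate
Point 3:
  Latitude: degrees = first 2 digits = 7, minutes = 10.6191; 7 + 10.6191/60 = 7.1769850
  hemisphere S, so the sign is −
  λ: split at 3 digits → 027° and 5.579′; 27 + 5.579/60 = 27.0929833
  hemisphere W, so the sign is −
Point 4:
  Latitude: degrees = first 2 digits = 81, minutes = 11.17227; 81 + 11.17227/60 = 81.1862045
  N → positive
  Longitude: degrees = first 3 digits = 121, minutes = 24.77087; 121 + 24.77087/60 = 121.4128478
  hemisphere W, so the sign is −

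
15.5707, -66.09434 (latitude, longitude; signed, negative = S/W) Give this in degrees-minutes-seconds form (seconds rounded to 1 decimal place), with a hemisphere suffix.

Lat: 0.570700 × 60 = 34.24200′ → 34′, remainder × 60 = 14.520″
Longitude is negative → W; |value| = 66.094340
Lon: 0.094340 × 60 = 5.66040′ → 5′, remainder × 60 = 39.624″

15°34′14.5″ N, 66°05′39.6″ W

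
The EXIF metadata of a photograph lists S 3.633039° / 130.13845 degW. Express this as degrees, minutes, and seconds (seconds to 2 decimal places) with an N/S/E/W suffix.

3°37′58.94″ S, 130°08′18.42″ W

Lat: 0.633039 × 60 = 37.98234′ → 37′, remainder × 60 = 58.9404″
Longitude: whole degrees 130; 8.30700′ → 8′ and 18.4200″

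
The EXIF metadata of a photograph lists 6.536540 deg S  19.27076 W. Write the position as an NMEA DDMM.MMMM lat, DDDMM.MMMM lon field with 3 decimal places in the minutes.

0632.192,S / 01916.246,W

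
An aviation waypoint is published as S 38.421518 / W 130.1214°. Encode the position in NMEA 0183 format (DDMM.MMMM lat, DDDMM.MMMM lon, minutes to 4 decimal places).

3825.2911,S / 13007.2840,W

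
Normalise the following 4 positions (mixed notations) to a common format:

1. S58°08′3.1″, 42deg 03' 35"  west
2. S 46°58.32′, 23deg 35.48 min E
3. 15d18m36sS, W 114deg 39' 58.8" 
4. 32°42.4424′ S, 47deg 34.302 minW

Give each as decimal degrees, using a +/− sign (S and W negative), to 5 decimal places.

Point 1:
  Latitude: 8′ + 3.1″ = 8.05167′; 58 + 8.05167/60 = 58.134194
  S → negative
  Longitude: 42° + 3/60 + 35/3600 = 42 + 0.050000 + 0.009722 = 42.059722
  hemisphere W, so the sign is −
Point 2:
  Latitude: 58.32′ = 0.972000°; total 46.972000
  S → negative
  Longitude: 35.48′ = 0.591333°; total 23.591333
  E ⇒ keep positive
Point 3:
  Latitude: 15° + 18/60 + 36/3600 = 15 + 0.300000 + 0.010000 = 15.310000
  S ⇒ negate
  Longitude: 39′ + 58.8″ = 39.98000′; 114 + 39.98000/60 = 114.666333
  W → negative
Point 4:
  φ: 42.4424′ = 0.707373°; total 32.707373
  hemisphere S, so the sign is −
  λ: 47 + 34.302/60 = 47.571700
  hemisphere W, so the sign is −

1. -58.13419, -42.05972
2. -46.97200, 23.59133
3. -15.31000, -114.66633
4. -32.70737, -47.57170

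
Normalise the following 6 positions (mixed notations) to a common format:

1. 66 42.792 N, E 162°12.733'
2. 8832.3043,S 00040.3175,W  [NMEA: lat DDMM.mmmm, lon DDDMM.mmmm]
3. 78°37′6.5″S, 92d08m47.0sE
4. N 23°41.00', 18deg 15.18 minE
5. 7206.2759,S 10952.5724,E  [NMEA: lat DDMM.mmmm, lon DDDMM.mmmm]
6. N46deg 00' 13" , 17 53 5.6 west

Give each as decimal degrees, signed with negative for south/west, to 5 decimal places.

Point 1:
  φ: 42.792′ = 0.713200°; total 66.713200
  N → positive
  λ: 162 + 12.733/60 = 162.212217
  E ⇒ keep positive
Point 2:
  φ: split at 2 digits → 88° and 32.3043′; 88 + 32.3043/60 = 88.538405
  hemisphere S, so the sign is −
  Lon: degrees = first 3 digits = 0, minutes = 40.3175; 0 + 40.3175/60 = 0.671958
  hemisphere W, so the sign is −
Point 3:
  Lat: 78° + 37/60 + 6.5/3600 = 78 + 0.616667 + 0.001806 = 78.618472
  hemisphere S, so the sign is −
  λ: 8′ + 47″ = 8.78333′; 92 + 8.78333/60 = 92.146389
  E ⇒ keep positive
Point 4:
  φ: 23 + 41/60 = 23.683333
  N ⇒ keep positive
  λ: 18 + 15.18/60 = 18.253000
  E ⇒ keep positive
Point 5:
  Lat: split at 2 digits → 72° and 6.2759′; 72 + 6.2759/60 = 72.104598
  S ⇒ negate
  Lon: degrees = first 3 digits = 109, minutes = 52.5724; 109 + 52.5724/60 = 109.876207
  E → positive
Point 6:
  φ: 46 + 0/60 + 13/3600 = 46.003611
  N ⇒ keep positive
  λ: 17° + 53/60 + 5.6/3600 = 17 + 0.883333 + 0.001556 = 17.884889
  W ⇒ negate

1. 66.71320, 162.21222
2. -88.53841, -0.67196
3. -78.61847, 92.14639
4. 23.68333, 18.25300
5. -72.10460, 109.87621
6. 46.00361, -17.88489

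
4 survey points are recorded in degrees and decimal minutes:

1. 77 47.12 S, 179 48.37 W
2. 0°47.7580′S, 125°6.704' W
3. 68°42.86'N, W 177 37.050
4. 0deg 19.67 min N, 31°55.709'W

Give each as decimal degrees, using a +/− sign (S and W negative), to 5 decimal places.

Point 1:
  φ: 77 + 47.12/60 = 77.785333
  S ⇒ negate
  Lon: 48.37′ = 0.806167°; total 179.806167
  W ⇒ negate
Point 2:
  Latitude: 47.758′ = 0.795967°; total 0.795967
  S → negative
  Lon: 125 + 6.704/60 = 125.111733
  W → negative
Point 3:
  φ: 68 + 42.86/60 = 68.714333
  N ⇒ keep positive
  λ: 37.05′ = 0.617500°; total 177.617500
  W → negative
Point 4:
  Lat: 19.67′ = 0.327833°; total 0.327833
  N ⇒ keep positive
  Longitude: 31 + 55.709/60 = 31.928483
  hemisphere W, so the sign is −

1. -77.78533, -179.80617
2. -0.79597, -125.11173
3. 68.71433, -177.61750
4. 0.32783, -31.92848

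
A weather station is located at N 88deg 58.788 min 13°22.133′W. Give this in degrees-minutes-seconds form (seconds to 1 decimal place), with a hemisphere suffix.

88°58′47.3″ N, 13°22′8.0″ W

Latitude: 58.78800′ → 58′ and 0.78800 × 60 = 47.280″
Longitude: fractional minutes 0.13300 × 60 = 7.980″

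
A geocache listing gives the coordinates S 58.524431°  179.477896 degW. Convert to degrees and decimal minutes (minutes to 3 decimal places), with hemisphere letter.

58° 31.466′ S, 179° 28.674′ W

φ: fractional part 0.524431 → 31.46586 minutes
Longitude: minutes = (179.477896 − 179) × 60 = 28.67376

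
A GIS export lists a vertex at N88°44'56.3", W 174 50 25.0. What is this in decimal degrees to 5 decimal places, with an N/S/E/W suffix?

88.74897° N, 174.84028° W

φ: 88 + 44/60 + 56.3/3600 = 88.748972
Lon: 174° + 50/60 + 25/3600 = 174 + 0.833333 + 0.006944 = 174.840278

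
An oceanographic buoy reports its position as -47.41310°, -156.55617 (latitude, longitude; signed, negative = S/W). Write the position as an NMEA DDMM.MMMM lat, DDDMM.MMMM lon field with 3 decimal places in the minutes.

Latitude is negative → S; |value| = 47.413100
Lat: 47° + 0.413100 × 60 = 47° 24.78600′
Longitude is negative → W; |value| = 156.556170
λ: 156° + 0.556170 × 60 = 156° 33.37020′

4724.786,S / 15633.370,W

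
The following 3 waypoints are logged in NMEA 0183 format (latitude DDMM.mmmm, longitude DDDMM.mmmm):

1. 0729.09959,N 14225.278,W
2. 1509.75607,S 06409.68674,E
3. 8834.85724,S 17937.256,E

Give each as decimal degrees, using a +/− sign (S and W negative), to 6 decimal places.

1. 7.484993, -142.421300
2. -15.162601, 64.161446
3. -88.580954, 179.620933

Point 1:
  Lat: split at 2 digits → 07° and 29.09959′; 7 + 29.09959/60 = 7.4849932
  N ⇒ keep positive
  λ: degrees = first 3 digits = 142, minutes = 25.278; 142 + 25.278/60 = 142.4213000
  W ⇒ negate
Point 2:
  Latitude: degrees = first 2 digits = 15, minutes = 9.75607; 15 + 9.75607/60 = 15.1626012
  S ⇒ negate
  Lon: split at 3 digits → 064° and 9.68674′; 64 + 9.68674/60 = 64.1614457
  E → positive
Point 3:
  Latitude: degrees = first 2 digits = 88, minutes = 34.85724; 88 + 34.85724/60 = 88.5809540
  hemisphere S, so the sign is −
  λ: degrees = first 3 digits = 179, minutes = 37.256; 179 + 37.256/60 = 179.6209333
  E ⇒ keep positive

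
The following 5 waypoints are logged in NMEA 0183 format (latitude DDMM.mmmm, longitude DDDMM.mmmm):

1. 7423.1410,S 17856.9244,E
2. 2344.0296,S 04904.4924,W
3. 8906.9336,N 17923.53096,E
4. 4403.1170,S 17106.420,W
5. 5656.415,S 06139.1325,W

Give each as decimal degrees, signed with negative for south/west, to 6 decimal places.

1. -74.385683, 178.948740
2. -23.733827, -49.074873
3. 89.115560, 179.392183
4. -44.051950, -171.107000
5. -56.940250, -61.652208

Point 1:
  φ: degrees = first 2 digits = 74, minutes = 23.141; 74 + 23.141/60 = 74.3856833
  S ⇒ negate
  λ: split at 3 digits → 178° and 56.9244′; 178 + 56.9244/60 = 178.9487400
  E ⇒ keep positive
Point 2:
  Latitude: split at 2 digits → 23° and 44.0296′; 23 + 44.0296/60 = 23.7338267
  hemisphere S, so the sign is −
  Longitude: split at 3 digits → 049° and 4.4924′; 49 + 4.4924/60 = 49.0748733
  W ⇒ negate
Point 3:
  φ: degrees = first 2 digits = 89, minutes = 6.9336; 89 + 6.9336/60 = 89.1155600
  N → positive
  Lon: split at 3 digits → 179° and 23.53096′; 179 + 23.53096/60 = 179.3921827
  E → positive
Point 4:
  Lat: degrees = first 2 digits = 44, minutes = 3.117; 44 + 3.117/60 = 44.0519500
  S → negative
  Lon: degrees = first 3 digits = 171, minutes = 6.42; 171 + 6.42/60 = 171.1070000
  hemisphere W, so the sign is −
Point 5:
  Latitude: degrees = first 2 digits = 56, minutes = 56.415; 56 + 56.415/60 = 56.9402500
  S → negative
  λ: split at 3 digits → 061° and 39.1325′; 61 + 39.1325/60 = 61.6522083
  W → negative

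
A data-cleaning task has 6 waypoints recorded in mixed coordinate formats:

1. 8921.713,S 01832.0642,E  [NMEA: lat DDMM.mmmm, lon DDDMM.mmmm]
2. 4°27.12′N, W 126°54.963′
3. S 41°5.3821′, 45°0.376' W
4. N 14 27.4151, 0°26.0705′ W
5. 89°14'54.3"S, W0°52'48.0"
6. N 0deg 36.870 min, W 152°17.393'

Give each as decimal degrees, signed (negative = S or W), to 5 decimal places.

1. -89.36188, 18.53440
2. 4.45200, -126.91605
3. -41.08970, -45.00627
4. 14.45692, -0.43451
5. -89.24842, -0.88000
6. 0.61450, -152.28988

Point 1:
  φ: split at 2 digits → 89° and 21.713′; 89 + 21.713/60 = 89.361883
  hemisphere S, so the sign is −
  λ: split at 3 digits → 018° and 32.0642′; 18 + 32.0642/60 = 18.534403
  E ⇒ keep positive
Point 2:
  φ: 4 + 27.12/60 = 4.452000
  N ⇒ keep positive
  λ: 126 + 54.963/60 = 126.916050
  W ⇒ negate
Point 3:
  φ: 5.3821′ = 0.089702°; total 41.089702
  S → negative
  λ: 45 + 0.376/60 = 45.006267
  W ⇒ negate
Point 4:
  φ: 27.4151′ = 0.456918°; total 14.456918
  N → positive
  Lon: 0 + 26.0705/60 = 0.434508
  W ⇒ negate
Point 5:
  Lat: 89 + 14/60 + 54.3/3600 = 89.248417
  hemisphere S, so the sign is −
  Lon: 0° + 52/60 + 48/3600 = 0 + 0.866667 + 0.013333 = 0.880000
  W → negative
Point 6:
  Latitude: 36.87′ = 0.614500°; total 0.614500
  N ⇒ keep positive
  λ: 17.393′ = 0.289883°; total 152.289883
  W → negative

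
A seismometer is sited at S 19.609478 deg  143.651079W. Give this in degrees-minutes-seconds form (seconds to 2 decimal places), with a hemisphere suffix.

19°36′34.12″ S, 143°39′3.88″ W

Lat: 0.609478° → 36.56868′; 0.56868 × 60 = 34.1208″
Longitude: whole degrees 143; 39.06474′ → 39′ and 3.8844″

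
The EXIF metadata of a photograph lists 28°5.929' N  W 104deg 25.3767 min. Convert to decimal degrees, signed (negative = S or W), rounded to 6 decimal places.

28.098817, -104.422945

φ: 28 + 5.929/60 = 28.0988167
N → positive
Lon: 104 + 25.3767/60 = 104.4229450
W ⇒ negate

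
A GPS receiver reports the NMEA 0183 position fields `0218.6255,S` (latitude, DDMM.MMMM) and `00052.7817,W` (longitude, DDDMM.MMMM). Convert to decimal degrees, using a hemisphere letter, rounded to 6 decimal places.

Lat: split at 2 digits → 02° and 18.6255′; 2 + 18.6255/60 = 2.3104250
Lon: degrees = first 3 digits = 0, minutes = 52.7817; 0 + 52.7817/60 = 0.8796950

2.310425° S, 0.879695° W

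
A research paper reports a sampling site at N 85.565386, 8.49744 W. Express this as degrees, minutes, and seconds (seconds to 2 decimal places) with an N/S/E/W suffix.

85°33′55.39″ N, 8°29′50.78″ W

Latitude: 0.565386° → 33.92316′; 0.92316 × 60 = 55.3896″
λ: 0.497440 × 60 = 29.84640′ → 29′, remainder × 60 = 50.7840″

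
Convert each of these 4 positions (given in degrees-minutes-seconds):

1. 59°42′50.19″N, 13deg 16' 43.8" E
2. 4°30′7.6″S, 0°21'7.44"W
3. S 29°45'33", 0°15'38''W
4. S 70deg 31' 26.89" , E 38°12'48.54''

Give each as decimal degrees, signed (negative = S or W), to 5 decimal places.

1. 59.71394, 13.27883
2. -4.50211, -0.35207
3. -29.75917, -0.26056
4. -70.52414, 38.21348

Point 1:
  φ: 59° + 42/60 + 50.19/3600 = 59 + 0.700000 + 0.013942 = 59.713942
  N ⇒ keep positive
  Lon: 13° + 16/60 + 43.8/3600 = 13 + 0.266667 + 0.012167 = 13.278833
  E → positive
Point 2:
  φ: 4 + 30/60 + 7.6/3600 = 4.502111
  hemisphere S, so the sign is −
  λ: 0 + 21/60 + 7.44/3600 = 0.352067
  W → negative
Point 3:
  Latitude: 45′ + 33″ = 45.55000′; 29 + 45.55000/60 = 29.759167
  S → negative
  Longitude: 15′ + 38″ = 15.63333′; 0 + 15.63333/60 = 0.260556
  W ⇒ negate
Point 4:
  Latitude: 70 + 31/60 + 26.89/3600 = 70.524136
  S ⇒ negate
  Lon: 38 + 12/60 + 48.54/3600 = 38.213483
  E → positive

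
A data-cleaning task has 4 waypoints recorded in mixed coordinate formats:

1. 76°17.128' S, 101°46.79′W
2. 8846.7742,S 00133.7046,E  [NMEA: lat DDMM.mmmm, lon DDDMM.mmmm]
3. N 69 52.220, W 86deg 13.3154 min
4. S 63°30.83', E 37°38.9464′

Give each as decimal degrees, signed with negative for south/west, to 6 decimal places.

Point 1:
  φ: 17.128′ = 0.285467°; total 76.2854667
  hemisphere S, so the sign is −
  Longitude: 101 + 46.79/60 = 101.7798333
  W ⇒ negate
Point 2:
  φ: split at 2 digits → 88° and 46.7742′; 88 + 46.7742/60 = 88.7795700
  hemisphere S, so the sign is −
  λ: degrees = first 3 digits = 1, minutes = 33.7046; 1 + 33.7046/60 = 1.5617433
  E → positive
Point 3:
  Lat: 52.22′ = 0.870333°; total 69.8703333
  N ⇒ keep positive
  Longitude: 86 + 13.3154/60 = 86.2219233
  W → negative
Point 4:
  Lat: 63 + 30.83/60 = 63.5138333
  S ⇒ negate
  λ: 38.9464′ = 0.649107°; total 37.6491067
  E ⇒ keep positive

1. -76.285467, -101.779833
2. -88.779570, 1.561743
3. 69.870333, -86.221923
4. -63.513833, 37.649107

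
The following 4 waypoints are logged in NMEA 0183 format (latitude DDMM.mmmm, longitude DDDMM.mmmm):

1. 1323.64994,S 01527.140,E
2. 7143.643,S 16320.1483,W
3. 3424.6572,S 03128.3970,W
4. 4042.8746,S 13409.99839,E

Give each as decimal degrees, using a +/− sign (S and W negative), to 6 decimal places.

1. -13.394166, 15.452333
2. -71.727383, -163.335805
3. -34.410953, -31.473283
4. -40.714577, 134.166640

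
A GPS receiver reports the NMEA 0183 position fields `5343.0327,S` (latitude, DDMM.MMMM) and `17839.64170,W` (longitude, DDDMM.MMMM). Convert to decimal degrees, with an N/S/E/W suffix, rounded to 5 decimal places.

53.71721° S, 178.66070° W

φ: split at 2 digits → 53° and 43.0327′; 53 + 43.0327/60 = 53.717212
Lon: degrees = first 3 digits = 178, minutes = 39.6417; 178 + 39.6417/60 = 178.660695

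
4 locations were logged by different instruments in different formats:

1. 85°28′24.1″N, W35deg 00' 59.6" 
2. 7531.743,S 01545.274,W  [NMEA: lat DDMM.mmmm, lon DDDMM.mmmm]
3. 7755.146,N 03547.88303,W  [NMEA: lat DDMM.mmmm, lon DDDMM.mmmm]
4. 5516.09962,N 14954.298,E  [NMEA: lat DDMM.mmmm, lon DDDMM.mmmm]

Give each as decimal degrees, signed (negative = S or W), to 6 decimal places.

Point 1:
  Lat: 85° + 28/60 + 24.1/3600 = 85 + 0.466667 + 0.006694 = 85.4733611
  N ⇒ keep positive
  Longitude: 35 + 0/60 + 59.6/3600 = 35.0165556
  W ⇒ negate
Point 2:
  Lat: degrees = first 2 digits = 75, minutes = 31.743; 75 + 31.743/60 = 75.5290500
  S ⇒ negate
  λ: degrees = first 3 digits = 15, minutes = 45.274; 15 + 45.274/60 = 15.7545667
  W ⇒ negate
Point 3:
  Latitude: degrees = first 2 digits = 77, minutes = 55.146; 77 + 55.146/60 = 77.9191000
  N → positive
  λ: split at 3 digits → 035° and 47.88303′; 35 + 47.88303/60 = 35.7980505
  W → negative
Point 4:
  Lat: degrees = first 2 digits = 55, minutes = 16.09962; 55 + 16.09962/60 = 55.2683270
  N ⇒ keep positive
  Longitude: degrees = first 3 digits = 149, minutes = 54.298; 149 + 54.298/60 = 149.9049667
  E → positive

1. 85.473361, -35.016556
2. -75.529050, -15.754567
3. 77.919100, -35.798051
4. 55.268327, 149.904967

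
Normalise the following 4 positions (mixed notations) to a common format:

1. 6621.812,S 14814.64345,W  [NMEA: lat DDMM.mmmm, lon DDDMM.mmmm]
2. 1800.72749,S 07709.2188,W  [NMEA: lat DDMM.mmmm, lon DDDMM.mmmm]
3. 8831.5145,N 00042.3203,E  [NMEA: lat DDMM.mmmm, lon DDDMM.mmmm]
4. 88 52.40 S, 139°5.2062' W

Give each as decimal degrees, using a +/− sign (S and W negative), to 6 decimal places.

1. -66.363533, -148.244058
2. -18.012125, -77.153647
3. 88.525242, 0.705338
4. -88.873333, -139.086770

Point 1:
  Latitude: degrees = first 2 digits = 66, minutes = 21.812; 66 + 21.812/60 = 66.3635333
  S → negative
  Longitude: degrees = first 3 digits = 148, minutes = 14.64345; 148 + 14.64345/60 = 148.2440575
  W → negative
Point 2:
  Latitude: split at 2 digits → 18° and 0.72749′; 18 + 0.72749/60 = 18.0121248
  S → negative
  Longitude: split at 3 digits → 077° and 9.2188′; 77 + 9.2188/60 = 77.1536467
  hemisphere W, so the sign is −
Point 3:
  Lat: degrees = first 2 digits = 88, minutes = 31.5145; 88 + 31.5145/60 = 88.5252417
  N ⇒ keep positive
  λ: degrees = first 3 digits = 0, minutes = 42.3203; 0 + 42.3203/60 = 0.7053383
  E → positive
Point 4:
  φ: 88 + 52.4/60 = 88.8733333
  hemisphere S, so the sign is −
  λ: 5.2062′ = 0.086770°; total 139.0867700
  W ⇒ negate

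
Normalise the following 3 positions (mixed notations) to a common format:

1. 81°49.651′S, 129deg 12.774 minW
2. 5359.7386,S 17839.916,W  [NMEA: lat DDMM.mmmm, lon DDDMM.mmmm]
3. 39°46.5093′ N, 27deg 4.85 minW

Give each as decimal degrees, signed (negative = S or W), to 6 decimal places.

Point 1:
  φ: 49.651′ = 0.827517°; total 81.8275167
  S ⇒ negate
  Lon: 129 + 12.774/60 = 129.2129000
  W → negative
Point 2:
  φ: degrees = first 2 digits = 53, minutes = 59.7386; 53 + 59.7386/60 = 53.9956433
  S ⇒ negate
  λ: split at 3 digits → 178° and 39.916′; 178 + 39.916/60 = 178.6652667
  W ⇒ negate
Point 3:
  Lat: 39 + 46.5093/60 = 39.7751550
  N → positive
  λ: 4.85′ = 0.080833°; total 27.0808333
  W ⇒ negate

1. -81.827517, -129.212900
2. -53.995643, -178.665267
3. 39.775155, -27.080833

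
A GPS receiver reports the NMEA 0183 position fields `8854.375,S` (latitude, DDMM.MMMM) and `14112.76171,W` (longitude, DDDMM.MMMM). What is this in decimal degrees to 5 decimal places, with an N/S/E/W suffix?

88.90625° S, 141.21270° W

Latitude: degrees = first 2 digits = 88, minutes = 54.375; 88 + 54.375/60 = 88.906250
Longitude: split at 3 digits → 141° and 12.76171′; 141 + 12.76171/60 = 141.212695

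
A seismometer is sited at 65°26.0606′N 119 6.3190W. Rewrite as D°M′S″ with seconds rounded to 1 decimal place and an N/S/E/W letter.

65°26′3.6″ N, 119°06′19.1″ W

φ: 26.06060′ → 26′ and 0.06060 × 60 = 3.636″
Lon: fractional minutes 0.31900 × 60 = 19.140″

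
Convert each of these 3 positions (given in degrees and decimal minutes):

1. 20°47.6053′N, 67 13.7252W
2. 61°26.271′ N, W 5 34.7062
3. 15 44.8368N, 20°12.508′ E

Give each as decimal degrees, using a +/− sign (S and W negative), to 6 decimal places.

Point 1:
  φ: 20 + 47.6053/60 = 20.7934217
  N → positive
  λ: 67 + 13.7252/60 = 67.2287533
  W ⇒ negate
Point 2:
  Latitude: 26.271′ = 0.437850°; total 61.4378500
  N ⇒ keep positive
  Lon: 34.7062′ = 0.578437°; total 5.5784367
  W ⇒ negate
Point 3:
  Latitude: 44.8368′ = 0.747280°; total 15.7472800
  N ⇒ keep positive
  Lon: 20 + 12.508/60 = 20.2084667
  E → positive

1. 20.793422, -67.228753
2. 61.437850, -5.578437
3. 15.747280, 20.208467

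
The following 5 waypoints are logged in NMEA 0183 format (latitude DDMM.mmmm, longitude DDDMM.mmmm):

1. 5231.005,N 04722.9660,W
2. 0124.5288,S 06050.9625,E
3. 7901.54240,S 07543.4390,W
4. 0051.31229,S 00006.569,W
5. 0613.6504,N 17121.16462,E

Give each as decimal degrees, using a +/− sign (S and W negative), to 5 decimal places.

1. 52.51675, -47.38277
2. -1.40881, 60.84938
3. -79.02571, -75.72398
4. -0.85520, -0.10948
5. 6.22751, 171.35274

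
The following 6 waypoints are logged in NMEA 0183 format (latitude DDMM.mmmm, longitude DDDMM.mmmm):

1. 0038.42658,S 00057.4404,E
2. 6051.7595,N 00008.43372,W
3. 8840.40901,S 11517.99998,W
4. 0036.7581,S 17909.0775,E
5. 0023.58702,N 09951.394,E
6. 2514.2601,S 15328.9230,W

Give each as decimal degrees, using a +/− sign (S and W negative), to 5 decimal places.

1. -0.64044, 0.95734
2. 60.86266, -0.14056
3. -88.67348, -115.30000
4. -0.61264, 179.15129
5. 0.39312, 99.85657
6. -25.23767, -153.48205

Point 1:
  φ: degrees = first 2 digits = 0, minutes = 38.42658; 0 + 38.42658/60 = 0.640443
  S → negative
  Longitude: degrees = first 3 digits = 0, minutes = 57.4404; 0 + 57.4404/60 = 0.957340
  E → positive
Point 2:
  Lat: degrees = first 2 digits = 60, minutes = 51.7595; 60 + 51.7595/60 = 60.862658
  N → positive
  λ: split at 3 digits → 000° and 8.43372′; 0 + 8.43372/60 = 0.140562
  W ⇒ negate
Point 3:
  Latitude: degrees = first 2 digits = 88, minutes = 40.40901; 88 + 40.40901/60 = 88.673484
  S → negative
  Longitude: split at 3 digits → 115° and 17.99998′; 115 + 17.99998/60 = 115.300000
  W ⇒ negate
Point 4:
  Lat: degrees = first 2 digits = 0, minutes = 36.7581; 0 + 36.7581/60 = 0.612635
  S ⇒ negate
  Longitude: split at 3 digits → 179° and 9.0775′; 179 + 9.0775/60 = 179.151292
  E ⇒ keep positive
Point 5:
  φ: degrees = first 2 digits = 0, minutes = 23.58702; 0 + 23.58702/60 = 0.393117
  N ⇒ keep positive
  λ: degrees = first 3 digits = 99, minutes = 51.394; 99 + 51.394/60 = 99.856567
  E ⇒ keep positive
Point 6:
  φ: degrees = first 2 digits = 25, minutes = 14.2601; 25 + 14.2601/60 = 25.237668
  hemisphere S, so the sign is −
  Longitude: degrees = first 3 digits = 153, minutes = 28.923; 153 + 28.923/60 = 153.482050
  W ⇒ negate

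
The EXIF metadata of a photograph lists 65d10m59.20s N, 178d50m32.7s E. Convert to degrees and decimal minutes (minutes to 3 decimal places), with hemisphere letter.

Lat: seconds/60 = 0.98667; minutes = 10 + 0.98667 = 10.98667
λ: seconds/60 = 0.54500; minutes = 50 + 0.54500 = 50.54500

65° 10.987′ N, 178° 50.545′ E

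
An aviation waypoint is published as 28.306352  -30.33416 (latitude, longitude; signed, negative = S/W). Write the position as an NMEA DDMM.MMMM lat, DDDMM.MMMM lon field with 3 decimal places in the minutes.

2818.381,N / 03020.050,W

φ: 28° + 0.306352 × 60 = 28° 18.38112′
Longitude is negative → W; |value| = 30.334160
Lon: minutes = (30.334160 − 30) × 60 = 20.04960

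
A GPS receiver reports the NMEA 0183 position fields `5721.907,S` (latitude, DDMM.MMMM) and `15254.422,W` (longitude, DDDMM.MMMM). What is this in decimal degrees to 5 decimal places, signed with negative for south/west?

-57.36512, -152.90703

φ: degrees = first 2 digits = 57, minutes = 21.907; 57 + 21.907/60 = 57.365117
S ⇒ negate
Longitude: split at 3 digits → 152° and 54.422′; 152 + 54.422/60 = 152.907033
hemisphere W, so the sign is −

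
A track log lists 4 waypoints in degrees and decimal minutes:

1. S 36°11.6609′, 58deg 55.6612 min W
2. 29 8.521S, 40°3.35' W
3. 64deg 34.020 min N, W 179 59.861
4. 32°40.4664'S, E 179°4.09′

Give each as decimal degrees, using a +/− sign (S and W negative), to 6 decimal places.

Point 1:
  φ: 11.6609′ = 0.194348°; total 36.1943483
  hemisphere S, so the sign is −
  Longitude: 58 + 55.6612/60 = 58.9276867
  W → negative
Point 2:
  Lat: 29 + 8.521/60 = 29.1420167
  hemisphere S, so the sign is −
  Longitude: 40 + 3.35/60 = 40.0558333
  hemisphere W, so the sign is −
Point 3:
  Latitude: 34.02′ = 0.567000°; total 64.5670000
  N ⇒ keep positive
  Lon: 179 + 59.861/60 = 179.9976833
  hemisphere W, so the sign is −
Point 4:
  Latitude: 32 + 40.4664/60 = 32.6744400
  hemisphere S, so the sign is −
  Longitude: 4.09′ = 0.068167°; total 179.0681667
  E → positive

1. -36.194348, -58.927687
2. -29.142017, -40.055833
3. 64.567000, -179.997683
4. -32.674440, 179.068167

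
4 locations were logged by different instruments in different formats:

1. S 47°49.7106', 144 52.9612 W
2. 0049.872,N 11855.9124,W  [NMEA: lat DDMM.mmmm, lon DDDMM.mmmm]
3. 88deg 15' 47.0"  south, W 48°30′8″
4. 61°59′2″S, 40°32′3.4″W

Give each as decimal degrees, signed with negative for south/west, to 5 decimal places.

1. -47.82851, -144.88269
2. 0.83120, -118.93187
3. -88.26306, -48.50222
4. -61.98389, -40.53428

Point 1:
  Latitude: 49.7106′ = 0.828510°; total 47.828510
  S → negative
  λ: 52.9612′ = 0.882687°; total 144.882687
  W → negative
Point 2:
  Lat: split at 2 digits → 00° and 49.872′; 0 + 49.872/60 = 0.831200
  N → positive
  λ: degrees = first 3 digits = 118, minutes = 55.9124; 118 + 55.9124/60 = 118.931873
  hemisphere W, so the sign is −
Point 3:
  φ: 88° + 15/60 + 47/3600 = 88 + 0.250000 + 0.013056 = 88.263056
  S → negative
  λ: 48 + 30/60 + 8/3600 = 48.502222
  hemisphere W, so the sign is −
Point 4:
  Latitude: 59′ + 2″ = 59.03333′; 61 + 59.03333/60 = 61.983889
  hemisphere S, so the sign is −
  λ: 40 + 32/60 + 3.4/3600 = 40.534278
  hemisphere W, so the sign is −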